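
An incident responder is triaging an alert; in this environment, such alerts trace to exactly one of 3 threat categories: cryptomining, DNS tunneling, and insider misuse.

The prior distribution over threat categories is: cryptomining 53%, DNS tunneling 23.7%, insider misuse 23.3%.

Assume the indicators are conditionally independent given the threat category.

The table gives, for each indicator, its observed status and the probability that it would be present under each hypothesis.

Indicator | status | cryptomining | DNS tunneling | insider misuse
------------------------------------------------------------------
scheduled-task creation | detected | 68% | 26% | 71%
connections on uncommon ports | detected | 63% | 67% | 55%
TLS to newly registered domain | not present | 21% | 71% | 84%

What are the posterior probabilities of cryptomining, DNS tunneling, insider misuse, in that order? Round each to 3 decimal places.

For each hypothesis, the unnormalized posterior weight is prior × product of the indicator likelihoods (using 1 − P(present | H) for each absent indicator):
  cryptomining: 0.530 × 0.68 × 0.63 × (1 − 0.21) = 0.17937
  DNS tunneling: 0.237 × 0.26 × 0.67 × (1 − 0.71) = 0.011973
  insider misuse: 0.233 × 0.71 × 0.55 × (1 − 0.84) = 0.014558
The unnormalized weights sum to 0.2059.
P(cryptomining | evidence) = 0.17937 / 0.2059 ≈ 0.871
P(DNS tunneling | evidence) = 0.011973 / 0.2059 ≈ 0.058
P(insider misuse | evidence) = 0.014558 / 0.2059 ≈ 0.071

0.871, 0.058, 0.071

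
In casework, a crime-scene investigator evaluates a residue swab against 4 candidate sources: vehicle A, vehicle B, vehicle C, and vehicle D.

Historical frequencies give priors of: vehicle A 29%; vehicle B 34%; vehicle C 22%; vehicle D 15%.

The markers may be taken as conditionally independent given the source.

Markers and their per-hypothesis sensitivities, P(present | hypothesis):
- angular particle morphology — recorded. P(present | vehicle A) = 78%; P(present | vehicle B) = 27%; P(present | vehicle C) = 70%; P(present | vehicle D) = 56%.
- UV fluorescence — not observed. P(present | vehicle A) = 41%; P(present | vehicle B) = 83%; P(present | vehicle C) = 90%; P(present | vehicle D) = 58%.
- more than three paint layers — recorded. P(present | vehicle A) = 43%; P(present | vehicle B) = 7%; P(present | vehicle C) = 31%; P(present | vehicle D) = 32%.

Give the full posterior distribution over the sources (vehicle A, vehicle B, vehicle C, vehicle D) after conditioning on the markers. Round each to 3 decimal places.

Multiply each prior by the joint likelihood of the marker pattern (using 1 − P(present | H) for each absent marker):
  vehicle A: 0.29 × 0.78 × (1 − 0.41) × 0.43 = 0.057387
  vehicle B: 0.34 × 0.27 × (1 − 0.83) × 0.07 = 0.0010924
  vehicle C: 0.22 × 0.70 × (1 − 0.90) × 0.31 = 0.004774
  vehicle D: 0.15 × 0.56 × (1 − 0.58) × 0.32 = 0.01129
The unnormalized weights sum to 0.074543.
P(vehicle A | evidence) = 0.057387 / 0.074543 ≈ 0.770
P(vehicle B | evidence) = 0.0010924 / 0.074543 ≈ 0.015
P(vehicle C | evidence) = 0.004774 / 0.074543 ≈ 0.064
P(vehicle D | evidence) = 0.01129 / 0.074543 ≈ 0.151

0.770, 0.015, 0.064, 0.151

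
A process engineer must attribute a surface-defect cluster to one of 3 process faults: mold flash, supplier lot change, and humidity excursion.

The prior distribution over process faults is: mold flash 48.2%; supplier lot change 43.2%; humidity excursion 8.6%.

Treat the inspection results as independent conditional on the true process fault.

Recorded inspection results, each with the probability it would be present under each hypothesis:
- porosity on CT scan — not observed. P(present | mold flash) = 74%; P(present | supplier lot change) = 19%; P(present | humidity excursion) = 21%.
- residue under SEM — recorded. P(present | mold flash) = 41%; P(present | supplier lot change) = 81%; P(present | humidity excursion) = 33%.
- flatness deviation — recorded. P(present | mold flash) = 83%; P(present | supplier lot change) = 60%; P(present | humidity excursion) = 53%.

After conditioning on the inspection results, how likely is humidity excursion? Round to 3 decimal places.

Multiply each prior by the joint likelihood of the inspection result pattern (using 1 − P(present | H) for each absent inspection result):
  mold flash: 0.482 × (1 − 0.74) × 0.41 × 0.83 = 0.042646
  supplier lot change: 0.432 × (1 − 0.19) × 0.81 × 0.60 = 0.17006
  humidity excursion: 0.086 × (1 − 0.21) × 0.33 × 0.53 = 0.011883
Marginal likelihood of the evidence = 0.22459.
P(humidity excursion | evidence) = 0.011883 / 0.22459 ≈ 0.053.

0.053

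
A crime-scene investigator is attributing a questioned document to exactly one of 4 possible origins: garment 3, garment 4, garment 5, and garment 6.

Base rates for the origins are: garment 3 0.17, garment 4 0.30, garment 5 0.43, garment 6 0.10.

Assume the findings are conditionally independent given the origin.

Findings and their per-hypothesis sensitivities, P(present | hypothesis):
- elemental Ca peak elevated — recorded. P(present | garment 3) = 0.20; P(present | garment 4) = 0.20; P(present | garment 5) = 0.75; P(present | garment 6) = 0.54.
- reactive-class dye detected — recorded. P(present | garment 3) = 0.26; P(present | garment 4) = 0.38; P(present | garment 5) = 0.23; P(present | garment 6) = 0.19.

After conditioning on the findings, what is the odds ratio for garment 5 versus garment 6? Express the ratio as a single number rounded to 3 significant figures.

7.23

Posterior odds equal prior odds times the likelihood ratio; only the two competing hypotheses matter.
  garment 5: 0.43 × 0.75 × 0.23 = 0.074175
  garment 6: 0.10 × 0.54 × 0.19 = 0.01026
Odds(garment 5 : garment 6) = 0.074175 / 0.01026 ≈ 7.23.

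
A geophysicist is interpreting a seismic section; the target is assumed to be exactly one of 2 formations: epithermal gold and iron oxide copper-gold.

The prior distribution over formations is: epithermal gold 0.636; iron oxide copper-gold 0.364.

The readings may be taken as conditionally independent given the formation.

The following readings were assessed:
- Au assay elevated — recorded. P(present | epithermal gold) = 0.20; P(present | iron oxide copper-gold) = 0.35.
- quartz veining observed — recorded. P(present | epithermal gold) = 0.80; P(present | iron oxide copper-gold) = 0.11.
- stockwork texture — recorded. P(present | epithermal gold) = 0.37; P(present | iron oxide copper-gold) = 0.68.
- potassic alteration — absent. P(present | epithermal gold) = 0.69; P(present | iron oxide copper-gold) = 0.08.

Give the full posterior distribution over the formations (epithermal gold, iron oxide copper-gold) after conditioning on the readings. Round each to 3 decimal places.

0.571, 0.429

By Bayes' rule with conditional independence, the unnormalized weight for each hypothesis is prior × ∏ likelihoods (using 1 − P(present | H) for each absent reading):
  epithermal gold: 0.636 × 0.20 × 0.80 × 0.37 × (1 − 0.69) = 0.011672
  iron oxide copper-gold: 0.364 × 0.35 × 0.11 × 0.68 × (1 − 0.08) = 0.0087672
Marginal likelihood of the evidence = 0.020439.
P(epithermal gold | evidence) = 0.011672 / 0.020439 ≈ 0.571
P(iron oxide copper-gold | evidence) = 0.0087672 / 0.020439 ≈ 0.429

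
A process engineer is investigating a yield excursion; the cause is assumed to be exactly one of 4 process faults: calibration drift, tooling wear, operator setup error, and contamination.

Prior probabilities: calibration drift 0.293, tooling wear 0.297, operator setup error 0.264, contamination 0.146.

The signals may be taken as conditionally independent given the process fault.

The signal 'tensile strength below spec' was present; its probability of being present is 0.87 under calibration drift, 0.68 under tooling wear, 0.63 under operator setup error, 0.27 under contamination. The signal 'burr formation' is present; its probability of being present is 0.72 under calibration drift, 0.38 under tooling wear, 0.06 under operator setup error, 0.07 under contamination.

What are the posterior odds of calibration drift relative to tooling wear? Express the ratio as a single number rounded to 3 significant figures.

The normalizing constant cancels in an odds ratio, so compute prior × likelihood for the two hypotheses only:
  calibration drift: 0.293 × 0.87 × 0.72 = 0.18354
  tooling wear: 0.297 × 0.68 × 0.38 = 0.076745
Posterior odds = 0.18354 / 0.076745 ≈ 2.39.

2.39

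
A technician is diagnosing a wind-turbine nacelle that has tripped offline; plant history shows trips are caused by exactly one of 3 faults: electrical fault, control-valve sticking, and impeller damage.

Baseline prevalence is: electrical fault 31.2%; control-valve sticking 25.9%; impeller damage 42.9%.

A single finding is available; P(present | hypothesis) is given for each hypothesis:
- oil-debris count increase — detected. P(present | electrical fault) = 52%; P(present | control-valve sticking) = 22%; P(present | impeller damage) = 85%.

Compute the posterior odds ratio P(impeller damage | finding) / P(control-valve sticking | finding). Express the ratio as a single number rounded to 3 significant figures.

The normalizing constant cancels in an odds ratio, so compute prior × likelihood for the two hypotheses only:
  impeller damage: 0.429 × 0.85 = 0.36465
  control-valve sticking: 0.259 × 0.22 = 0.05698
Odds(impeller damage : control-valve sticking) = 0.36465 / 0.05698 ≈ 6.40.

6.40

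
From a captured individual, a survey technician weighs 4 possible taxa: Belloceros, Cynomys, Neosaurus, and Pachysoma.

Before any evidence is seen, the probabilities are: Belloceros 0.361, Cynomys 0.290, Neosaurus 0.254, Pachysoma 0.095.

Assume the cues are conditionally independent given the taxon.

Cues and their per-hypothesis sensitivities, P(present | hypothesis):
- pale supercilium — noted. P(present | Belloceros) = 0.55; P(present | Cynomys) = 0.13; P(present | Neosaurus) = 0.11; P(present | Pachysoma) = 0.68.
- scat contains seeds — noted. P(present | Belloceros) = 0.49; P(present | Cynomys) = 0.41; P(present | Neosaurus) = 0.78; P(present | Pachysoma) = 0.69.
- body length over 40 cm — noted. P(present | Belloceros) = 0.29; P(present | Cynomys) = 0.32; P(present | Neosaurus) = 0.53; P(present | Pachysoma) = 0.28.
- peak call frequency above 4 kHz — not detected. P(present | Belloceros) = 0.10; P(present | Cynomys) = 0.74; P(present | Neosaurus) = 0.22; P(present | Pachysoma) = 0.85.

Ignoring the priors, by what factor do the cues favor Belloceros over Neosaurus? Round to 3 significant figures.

1.98

Take the product of per-cue likelihoods under each hypothesis (using 1 − P(present | H) for each absent cue), then divide.
  Belloceros: 0.55 × 0.49 × 0.29 × (1 − 0.10) = 0.070339
  Neosaurus: 0.11 × 0.78 × 0.53 × (1 − 0.22) = 0.03547
Bayes factor = 0.070339 / 0.03547 ≈ 1.98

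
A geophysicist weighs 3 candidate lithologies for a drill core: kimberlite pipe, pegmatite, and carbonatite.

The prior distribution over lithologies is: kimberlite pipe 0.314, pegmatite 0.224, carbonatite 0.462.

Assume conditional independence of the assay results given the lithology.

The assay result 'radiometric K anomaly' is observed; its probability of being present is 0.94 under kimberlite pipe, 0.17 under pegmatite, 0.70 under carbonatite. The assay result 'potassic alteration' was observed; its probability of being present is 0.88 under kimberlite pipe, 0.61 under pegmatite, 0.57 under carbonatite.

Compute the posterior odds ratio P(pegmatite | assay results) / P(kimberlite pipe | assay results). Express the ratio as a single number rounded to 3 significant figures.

0.0894

The normalizing constant cancels in an odds ratio, so compute prior × likelihood for the two hypotheses only:
  pegmatite: 0.224 × 0.17 × 0.61 = 0.023229
  kimberlite pipe: 0.314 × 0.94 × 0.88 = 0.25974
Posterior odds = 0.023229 / 0.25974 ≈ 0.0894.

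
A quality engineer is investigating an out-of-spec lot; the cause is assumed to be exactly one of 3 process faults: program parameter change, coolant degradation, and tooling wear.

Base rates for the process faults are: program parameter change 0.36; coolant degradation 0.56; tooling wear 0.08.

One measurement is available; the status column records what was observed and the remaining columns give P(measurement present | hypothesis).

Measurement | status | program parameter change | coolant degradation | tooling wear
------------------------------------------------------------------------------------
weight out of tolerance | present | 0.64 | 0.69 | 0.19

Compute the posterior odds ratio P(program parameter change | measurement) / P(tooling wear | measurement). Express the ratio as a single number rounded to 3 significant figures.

Posterior odds equal prior odds times the likelihood ratio; only the two competing hypotheses matter.
  program parameter change: 0.36 × 0.64 = 0.2304
  tooling wear: 0.08 × 0.19 = 0.0152
Posterior odds = 0.2304 / 0.0152 ≈ 15.2.

15.2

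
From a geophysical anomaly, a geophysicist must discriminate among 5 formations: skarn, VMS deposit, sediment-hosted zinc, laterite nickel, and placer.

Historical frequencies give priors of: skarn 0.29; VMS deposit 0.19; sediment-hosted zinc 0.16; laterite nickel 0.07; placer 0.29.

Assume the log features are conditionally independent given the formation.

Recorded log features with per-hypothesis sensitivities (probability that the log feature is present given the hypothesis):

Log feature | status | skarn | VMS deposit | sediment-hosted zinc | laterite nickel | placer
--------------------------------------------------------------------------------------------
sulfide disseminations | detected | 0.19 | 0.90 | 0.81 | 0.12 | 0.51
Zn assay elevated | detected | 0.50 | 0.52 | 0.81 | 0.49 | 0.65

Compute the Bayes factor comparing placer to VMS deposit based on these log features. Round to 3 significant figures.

The Bayes factor is the ratio of the joint likelihoods of the log feature pattern under the two hypotheses.
  placer: 0.51 × 0.65 = 0.3315
  VMS deposit: 0.90 × 0.52 = 0.468
Bayes factor = 0.3315 / 0.468 ≈ 0.708

0.708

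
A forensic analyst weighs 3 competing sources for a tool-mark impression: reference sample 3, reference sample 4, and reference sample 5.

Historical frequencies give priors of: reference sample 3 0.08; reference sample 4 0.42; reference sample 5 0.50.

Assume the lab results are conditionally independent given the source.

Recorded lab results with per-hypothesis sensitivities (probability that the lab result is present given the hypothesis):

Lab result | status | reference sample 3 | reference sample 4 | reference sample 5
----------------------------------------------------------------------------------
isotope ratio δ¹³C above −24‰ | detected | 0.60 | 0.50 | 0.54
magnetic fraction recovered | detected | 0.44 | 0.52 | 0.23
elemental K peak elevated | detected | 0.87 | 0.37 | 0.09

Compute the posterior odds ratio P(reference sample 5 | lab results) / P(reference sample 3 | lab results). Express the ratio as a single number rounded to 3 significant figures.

0.304

The normalizing constant cancels in an odds ratio, so compute prior × likelihood for the two hypotheses only:
  reference sample 5: 0.50 × 0.54 × 0.23 × 0.09 = 0.005589
  reference sample 3: 0.08 × 0.60 × 0.44 × 0.87 = 0.018374
Posterior odds = 0.005589 / 0.018374 ≈ 0.304.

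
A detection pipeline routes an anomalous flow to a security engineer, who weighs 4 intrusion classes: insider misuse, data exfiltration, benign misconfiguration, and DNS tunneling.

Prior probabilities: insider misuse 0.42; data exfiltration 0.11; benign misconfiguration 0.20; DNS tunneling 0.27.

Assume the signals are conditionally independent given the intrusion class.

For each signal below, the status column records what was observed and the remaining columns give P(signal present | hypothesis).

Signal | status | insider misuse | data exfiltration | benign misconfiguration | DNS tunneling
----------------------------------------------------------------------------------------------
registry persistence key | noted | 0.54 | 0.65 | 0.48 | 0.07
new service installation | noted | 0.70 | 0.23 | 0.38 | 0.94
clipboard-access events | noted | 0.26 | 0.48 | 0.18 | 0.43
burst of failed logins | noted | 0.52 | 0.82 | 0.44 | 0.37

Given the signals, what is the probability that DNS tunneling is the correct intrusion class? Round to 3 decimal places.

0.084

Multiply each prior by the joint likelihood of the signal pattern:
  insider misuse: 0.42 × 0.54 × 0.70 × 0.26 × 0.52 = 0.021464
  data exfiltration: 0.11 × 0.65 × 0.23 × 0.48 × 0.82 = 0.0064728
  benign misconfiguration: 0.20 × 0.48 × 0.38 × 0.18 × 0.44 = 0.0028892
  DNS tunneling: 0.27 × 0.07 × 0.94 × 0.43 × 0.37 = 0.0028266
The unnormalized weights sum to 0.033653.
P(DNS tunneling | evidence) = 0.0028266 / 0.033653 ≈ 0.084.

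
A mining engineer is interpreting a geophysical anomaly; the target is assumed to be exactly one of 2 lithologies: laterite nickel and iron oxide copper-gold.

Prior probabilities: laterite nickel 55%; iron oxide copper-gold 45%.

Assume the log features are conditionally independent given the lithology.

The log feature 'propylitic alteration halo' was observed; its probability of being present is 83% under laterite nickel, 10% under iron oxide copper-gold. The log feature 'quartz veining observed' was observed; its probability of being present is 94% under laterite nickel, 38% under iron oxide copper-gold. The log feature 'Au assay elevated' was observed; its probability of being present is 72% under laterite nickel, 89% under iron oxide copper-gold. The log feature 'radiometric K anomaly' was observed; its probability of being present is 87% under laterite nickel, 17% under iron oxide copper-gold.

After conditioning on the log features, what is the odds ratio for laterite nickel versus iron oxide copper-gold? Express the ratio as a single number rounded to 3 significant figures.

Posterior odds equal prior odds times the likelihood ratio; only the two competing hypotheses matter.
  laterite nickel: 0.55 × 0.83 × 0.94 × 0.72 × 0.87 = 0.26879
  iron oxide copper-gold: 0.45 × 0.10 × 0.38 × 0.89 × 0.17 = 0.0025872
Posterior odds = 0.26879 / 0.0025872 ≈ 104.

104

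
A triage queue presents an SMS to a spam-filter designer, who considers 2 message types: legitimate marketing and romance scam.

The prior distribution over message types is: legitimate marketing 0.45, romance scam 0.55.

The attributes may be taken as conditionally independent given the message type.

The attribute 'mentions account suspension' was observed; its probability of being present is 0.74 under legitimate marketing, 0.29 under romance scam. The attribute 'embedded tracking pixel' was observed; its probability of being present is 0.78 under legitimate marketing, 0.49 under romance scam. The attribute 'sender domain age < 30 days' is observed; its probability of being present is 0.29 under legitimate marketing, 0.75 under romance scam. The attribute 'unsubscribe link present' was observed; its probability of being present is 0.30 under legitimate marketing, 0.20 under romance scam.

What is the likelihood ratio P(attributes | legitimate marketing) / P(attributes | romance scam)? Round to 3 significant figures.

Joint likelihood of the attribute pattern under each hypothesis:
  legitimate marketing: 0.74 × 0.78 × 0.29 × 0.30 = 0.050216
  romance scam: 0.29 × 0.49 × 0.75 × 0.20 = 0.021315
Bayes factor = 0.050216 / 0.021315 ≈ 2.36

2.36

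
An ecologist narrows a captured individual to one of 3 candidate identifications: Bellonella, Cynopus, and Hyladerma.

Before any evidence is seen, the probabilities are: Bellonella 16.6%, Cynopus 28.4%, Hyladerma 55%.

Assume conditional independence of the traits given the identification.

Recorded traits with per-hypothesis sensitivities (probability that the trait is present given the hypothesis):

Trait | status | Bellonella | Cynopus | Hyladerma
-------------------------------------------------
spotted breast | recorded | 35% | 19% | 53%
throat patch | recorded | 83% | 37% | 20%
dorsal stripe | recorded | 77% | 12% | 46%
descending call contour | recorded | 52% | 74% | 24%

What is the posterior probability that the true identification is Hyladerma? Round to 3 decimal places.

0.234

By Bayes' rule with conditional independence, the unnormalized weight for each hypothesis is prior × ∏ likelihoods:
  Bellonella: 0.166 × 0.35 × 0.83 × 0.77 × 0.52 = 0.019308
  Cynopus: 0.284 × 0.19 × 0.37 × 0.12 × 0.74 = 0.0017729
  Hyladerma: 0.550 × 0.53 × 0.20 × 0.46 × 0.24 = 0.0064363
Marginal likelihood of the evidence = 0.027518.
P(Hyladerma | evidence) = 0.0064363 / 0.027518 ≈ 0.234.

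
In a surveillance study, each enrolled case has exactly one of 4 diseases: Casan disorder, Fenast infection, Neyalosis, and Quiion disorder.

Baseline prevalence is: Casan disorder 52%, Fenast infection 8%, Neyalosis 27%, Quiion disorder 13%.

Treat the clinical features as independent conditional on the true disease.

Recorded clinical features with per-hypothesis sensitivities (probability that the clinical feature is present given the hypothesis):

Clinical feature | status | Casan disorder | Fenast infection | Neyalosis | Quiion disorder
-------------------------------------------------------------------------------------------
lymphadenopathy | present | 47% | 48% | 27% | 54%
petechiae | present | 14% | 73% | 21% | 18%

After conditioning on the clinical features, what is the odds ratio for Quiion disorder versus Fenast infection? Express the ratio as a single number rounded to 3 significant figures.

0.451

The normalizing constant cancels in an odds ratio, so compute prior × likelihood for the two hypotheses only:
  Quiion disorder: 0.13 × 0.54 × 0.18 = 0.012636
  Fenast infection: 0.08 × 0.48 × 0.73 = 0.028032
Odds(Quiion disorder : Fenast infection) = 0.012636 / 0.028032 ≈ 0.451.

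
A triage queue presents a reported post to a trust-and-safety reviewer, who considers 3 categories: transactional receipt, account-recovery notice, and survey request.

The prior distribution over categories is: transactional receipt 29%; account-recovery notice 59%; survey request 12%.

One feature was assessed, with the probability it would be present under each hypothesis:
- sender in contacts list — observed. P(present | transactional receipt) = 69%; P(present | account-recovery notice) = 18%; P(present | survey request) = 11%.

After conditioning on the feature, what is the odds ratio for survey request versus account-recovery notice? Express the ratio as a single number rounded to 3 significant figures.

0.124

The normalizing constant cancels in an odds ratio, so compute prior × likelihood for the two hypotheses only:
  survey request: 0.12 × 0.11 = 0.0132
  account-recovery notice: 0.59 × 0.18 = 0.1062
Odds(survey request : account-recovery notice) = 0.0132 / 0.1062 ≈ 0.124.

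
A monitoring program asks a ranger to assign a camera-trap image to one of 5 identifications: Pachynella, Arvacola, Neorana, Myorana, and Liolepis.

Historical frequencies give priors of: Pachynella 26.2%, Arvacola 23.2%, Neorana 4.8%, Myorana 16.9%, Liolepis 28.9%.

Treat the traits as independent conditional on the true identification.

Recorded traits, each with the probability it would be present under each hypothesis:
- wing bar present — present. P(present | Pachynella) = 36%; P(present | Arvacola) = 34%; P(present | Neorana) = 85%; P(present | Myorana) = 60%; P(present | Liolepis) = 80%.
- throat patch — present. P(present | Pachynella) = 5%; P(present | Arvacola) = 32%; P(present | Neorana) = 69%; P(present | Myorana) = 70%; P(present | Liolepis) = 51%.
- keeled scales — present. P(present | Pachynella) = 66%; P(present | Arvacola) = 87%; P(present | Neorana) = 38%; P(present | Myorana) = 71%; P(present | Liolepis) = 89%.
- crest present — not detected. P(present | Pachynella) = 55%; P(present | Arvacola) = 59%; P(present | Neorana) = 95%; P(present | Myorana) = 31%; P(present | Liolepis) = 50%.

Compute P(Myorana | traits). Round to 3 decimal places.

0.354

Multiply each prior by the joint likelihood of the trait pattern (using 1 − P(present | H) for each absent trait):
  Pachynella: 0.262 × 0.36 × 0.05 × 0.66 × (1 − 0.55) = 0.0014007
  Arvacola: 0.232 × 0.34 × 0.32 × 0.87 × (1 − 0.59) = 0.0090037
  Neorana: 0.048 × 0.85 × 0.69 × 0.38 × (1 − 0.95) = 0.00053489
  Myorana: 0.169 × 0.60 × 0.70 × 0.71 × (1 − 0.31) = 0.034773
  Liolepis: 0.289 × 0.80 × 0.51 × 0.89 × (1 − 0.50) = 0.052471
The unnormalized weights sum to 0.098183.
P(Myorana | evidence) = 0.034773 / 0.098183 ≈ 0.354.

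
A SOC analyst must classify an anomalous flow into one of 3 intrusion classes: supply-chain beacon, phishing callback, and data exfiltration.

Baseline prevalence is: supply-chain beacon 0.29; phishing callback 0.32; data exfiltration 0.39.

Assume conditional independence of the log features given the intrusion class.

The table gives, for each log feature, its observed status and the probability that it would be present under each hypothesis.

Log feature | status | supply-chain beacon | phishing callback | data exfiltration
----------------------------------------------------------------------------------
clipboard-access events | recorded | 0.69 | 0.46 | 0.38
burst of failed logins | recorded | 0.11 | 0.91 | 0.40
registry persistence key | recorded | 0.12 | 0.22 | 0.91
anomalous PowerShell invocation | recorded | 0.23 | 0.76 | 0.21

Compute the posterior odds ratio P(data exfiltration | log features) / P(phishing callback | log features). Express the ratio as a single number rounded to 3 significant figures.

Posterior odds equal prior odds times the likelihood ratio; only the two competing hypotheses matter.
  data exfiltration: 0.39 × 0.38 × 0.40 × 0.91 × 0.21 = 0.011328
  phishing callback: 0.32 × 0.46 × 0.91 × 0.22 × 0.76 = 0.022397
Odds(data exfiltration : phishing callback) = 0.011328 / 0.022397 ≈ 0.506.

0.506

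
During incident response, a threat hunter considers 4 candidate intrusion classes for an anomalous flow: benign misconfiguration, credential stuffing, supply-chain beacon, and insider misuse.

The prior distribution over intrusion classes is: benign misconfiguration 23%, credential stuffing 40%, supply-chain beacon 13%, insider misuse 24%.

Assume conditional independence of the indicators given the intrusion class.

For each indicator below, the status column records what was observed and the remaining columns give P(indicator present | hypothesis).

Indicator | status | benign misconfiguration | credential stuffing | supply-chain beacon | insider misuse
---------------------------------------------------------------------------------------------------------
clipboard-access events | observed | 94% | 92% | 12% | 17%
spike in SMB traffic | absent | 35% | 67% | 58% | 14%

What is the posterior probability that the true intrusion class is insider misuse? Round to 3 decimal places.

By Bayes' rule with conditional independence, the unnormalized weight for each hypothesis is prior × ∏ likelihoods (using 1 − P(present | H) for each absent indicator):
  benign misconfiguration: 0.23 × 0.94 × (1 − 0.35) = 0.14053
  credential stuffing: 0.40 × 0.92 × (1 − 0.67) = 0.12144
  supply-chain beacon: 0.13 × 0.12 × (1 − 0.58) = 0.006552
  insider misuse: 0.24 × 0.17 × (1 − 0.14) = 0.035088
Normalizing constant Z = 0.14053 + 0.12144 + 0.006552 + 0.035088 = 0.30361.
P(insider misuse | evidence) = 0.035088 / 0.30361 ≈ 0.116.

0.116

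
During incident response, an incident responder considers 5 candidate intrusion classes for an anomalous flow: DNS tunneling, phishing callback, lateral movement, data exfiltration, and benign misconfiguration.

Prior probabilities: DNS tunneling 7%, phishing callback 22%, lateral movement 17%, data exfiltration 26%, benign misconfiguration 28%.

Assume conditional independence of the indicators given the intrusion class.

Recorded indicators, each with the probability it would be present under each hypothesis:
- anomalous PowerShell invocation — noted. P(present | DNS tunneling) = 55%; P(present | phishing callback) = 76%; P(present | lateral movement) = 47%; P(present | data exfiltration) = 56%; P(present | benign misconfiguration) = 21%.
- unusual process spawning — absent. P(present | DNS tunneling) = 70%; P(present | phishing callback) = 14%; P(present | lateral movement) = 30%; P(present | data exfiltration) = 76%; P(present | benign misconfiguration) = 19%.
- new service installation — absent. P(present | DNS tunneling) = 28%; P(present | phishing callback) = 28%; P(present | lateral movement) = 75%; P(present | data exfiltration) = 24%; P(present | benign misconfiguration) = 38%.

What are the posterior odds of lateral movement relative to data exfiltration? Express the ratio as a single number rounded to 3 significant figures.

0.527

The normalizing constant cancels in an odds ratio, so compute prior × likelihood for the two hypotheses only (using 1 − P(present | H) for each absent indicator):
  lateral movement: 0.17 × 0.47 × (1 − 0.30) × (1 − 0.75) = 0.013982
  data exfiltration: 0.26 × 0.56 × (1 − 0.76) × (1 − 0.24) = 0.026557
Posterior odds = 0.013982 / 0.026557 ≈ 0.527.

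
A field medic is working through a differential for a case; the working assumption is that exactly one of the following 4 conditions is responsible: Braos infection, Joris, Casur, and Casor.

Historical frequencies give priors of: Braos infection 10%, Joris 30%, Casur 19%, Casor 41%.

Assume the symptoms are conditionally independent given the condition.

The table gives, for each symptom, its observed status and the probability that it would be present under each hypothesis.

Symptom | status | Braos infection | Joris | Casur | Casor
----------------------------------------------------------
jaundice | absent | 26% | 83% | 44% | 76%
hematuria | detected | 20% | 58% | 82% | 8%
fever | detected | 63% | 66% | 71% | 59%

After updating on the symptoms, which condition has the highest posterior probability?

By Bayes' rule with conditional independence, the unnormalized weight for each hypothesis is prior × ∏ likelihoods (using 1 − P(present | H) for each absent symptom):
  Braos infection: 0.10 × (1 − 0.26) × 0.20 × 0.63 = 0.009324
  Joris: 0.30 × (1 − 0.83) × 0.58 × 0.66 = 0.019523
  Casur: 0.19 × (1 − 0.44) × 0.82 × 0.71 = 0.061946
  Casor: 0.41 × (1 − 0.76) × 0.08 × 0.59 = 0.0046445
Marginal likelihood of the evidence = 0.095437.
P(Braos infection | evidence) ≈ 0.009324 / 0.095437 ≈ 0.098
P(Joris | evidence) ≈ 0.019523 / 0.095437 ≈ 0.205
P(Casur | evidence) ≈ 0.061946 / 0.095437 ≈ 0.649
P(Casor | evidence) ≈ 0.0046445 / 0.095437 ≈ 0.049
The largest is 0.649, so Casur is most probable.

Casur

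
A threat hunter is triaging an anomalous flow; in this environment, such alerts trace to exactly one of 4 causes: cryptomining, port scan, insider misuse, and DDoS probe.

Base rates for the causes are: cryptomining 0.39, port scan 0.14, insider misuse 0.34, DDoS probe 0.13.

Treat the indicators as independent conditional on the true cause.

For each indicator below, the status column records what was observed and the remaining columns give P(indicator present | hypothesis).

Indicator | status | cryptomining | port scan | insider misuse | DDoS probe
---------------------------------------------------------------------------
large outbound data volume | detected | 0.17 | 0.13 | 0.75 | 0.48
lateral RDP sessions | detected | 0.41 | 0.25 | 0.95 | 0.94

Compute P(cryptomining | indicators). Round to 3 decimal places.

0.082

Multiply each prior by the joint likelihood of the indicator pattern:
  cryptomining: 0.39 × 0.17 × 0.41 = 0.027183
  port scan: 0.14 × 0.13 × 0.25 = 0.00455
  insider misuse: 0.34 × 0.75 × 0.95 = 0.24225
  DDoS probe: 0.13 × 0.48 × 0.94 = 0.058656
Normalizing constant Z = 0.027183 + 0.00455 + 0.24225 + 0.058656 = 0.33264.
P(cryptomining | evidence) = 0.027183 / 0.33264 ≈ 0.082.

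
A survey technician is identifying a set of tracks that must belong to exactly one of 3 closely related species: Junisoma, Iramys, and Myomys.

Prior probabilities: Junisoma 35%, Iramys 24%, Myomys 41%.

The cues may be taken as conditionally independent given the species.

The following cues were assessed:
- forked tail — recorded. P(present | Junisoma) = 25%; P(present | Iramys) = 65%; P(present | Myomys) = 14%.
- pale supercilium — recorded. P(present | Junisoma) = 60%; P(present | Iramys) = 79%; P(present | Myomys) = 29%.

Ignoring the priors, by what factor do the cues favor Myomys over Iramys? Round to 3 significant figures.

The Bayes factor is the ratio of the joint likelihoods of the cue pattern under the two hypotheses.
  Myomys: 0.14 × 0.29 = 0.0406
  Iramys: 0.65 × 0.79 = 0.5135
Bayes factor = 0.0406 / 0.5135 ≈ 0.0791

0.0791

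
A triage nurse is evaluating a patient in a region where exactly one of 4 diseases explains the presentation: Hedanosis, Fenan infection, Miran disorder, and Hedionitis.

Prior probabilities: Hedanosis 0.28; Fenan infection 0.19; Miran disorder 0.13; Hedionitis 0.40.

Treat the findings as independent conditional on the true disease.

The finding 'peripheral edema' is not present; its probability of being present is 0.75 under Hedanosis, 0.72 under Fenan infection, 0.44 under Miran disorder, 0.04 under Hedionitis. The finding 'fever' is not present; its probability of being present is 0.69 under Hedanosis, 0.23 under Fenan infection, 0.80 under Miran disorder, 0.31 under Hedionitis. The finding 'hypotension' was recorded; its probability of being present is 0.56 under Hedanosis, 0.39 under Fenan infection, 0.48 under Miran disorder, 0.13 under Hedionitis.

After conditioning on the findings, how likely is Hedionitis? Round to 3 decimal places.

By Bayes' rule with conditional independence, the unnormalized weight for each hypothesis is prior × ∏ likelihoods (using 1 − P(present | H) for each absent finding):
  Hedanosis: 0.28 × (1 − 0.75) × (1 − 0.69) × 0.56 = 0.012152
  Fenan infection: 0.19 × (1 − 0.72) × (1 − 0.23) × 0.39 = 0.015976
  Miran disorder: 0.13 × (1 − 0.44) × (1 − 0.80) × 0.48 = 0.0069888
  Hedionitis: 0.40 × (1 − 0.04) × (1 − 0.31) × 0.13 = 0.034445
Normalizing constant Z = 0.012152 + 0.015976 + 0.0069888 + 0.034445 = 0.069562.
P(Hedionitis | evidence) = 0.034445 / 0.069562 ≈ 0.495.

0.495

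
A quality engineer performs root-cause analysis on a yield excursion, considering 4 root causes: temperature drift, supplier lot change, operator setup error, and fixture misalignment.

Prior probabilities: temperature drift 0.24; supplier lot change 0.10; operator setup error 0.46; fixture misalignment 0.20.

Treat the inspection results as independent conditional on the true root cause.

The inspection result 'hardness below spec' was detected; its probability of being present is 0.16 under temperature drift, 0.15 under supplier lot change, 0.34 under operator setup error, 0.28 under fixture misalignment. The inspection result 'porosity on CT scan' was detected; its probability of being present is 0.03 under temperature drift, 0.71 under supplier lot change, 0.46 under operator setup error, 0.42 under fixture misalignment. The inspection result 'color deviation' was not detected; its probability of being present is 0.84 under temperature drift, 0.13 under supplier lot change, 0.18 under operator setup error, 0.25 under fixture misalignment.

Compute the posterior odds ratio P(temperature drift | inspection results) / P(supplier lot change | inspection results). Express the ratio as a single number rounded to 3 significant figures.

Posterior odds equal prior odds times the likelihood ratio; only the two competing hypotheses matter (using 1 − P(present | H) for each absent inspection result).
  temperature drift: 0.24 × 0.16 × 0.03 × (1 − 0.84) = 0.00018432
  supplier lot change: 0.10 × 0.15 × 0.71 × (1 − 0.13) = 0.0092655
Odds(temperature drift : supplier lot change) = 0.00018432 / 0.0092655 ≈ 0.0199.

0.0199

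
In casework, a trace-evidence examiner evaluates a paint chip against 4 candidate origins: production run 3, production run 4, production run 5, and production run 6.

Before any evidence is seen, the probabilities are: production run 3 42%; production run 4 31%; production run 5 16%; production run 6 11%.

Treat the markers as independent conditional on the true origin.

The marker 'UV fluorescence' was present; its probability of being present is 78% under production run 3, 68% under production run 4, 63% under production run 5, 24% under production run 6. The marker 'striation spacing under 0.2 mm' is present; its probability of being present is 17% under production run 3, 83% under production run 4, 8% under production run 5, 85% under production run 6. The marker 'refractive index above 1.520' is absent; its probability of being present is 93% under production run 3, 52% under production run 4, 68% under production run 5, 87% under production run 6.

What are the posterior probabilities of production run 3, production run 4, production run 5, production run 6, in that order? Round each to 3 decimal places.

By Bayes' rule with conditional independence, the unnormalized weight for each hypothesis is prior × ∏ likelihoods (using 1 − P(present | H) for each absent marker):
  production run 3: 0.42 × 0.78 × 0.17 × (1 − 0.93) = 0.0038984
  production run 4: 0.31 × 0.68 × 0.83 × (1 − 0.52) = 0.083983
  production run 5: 0.16 × 0.63 × 0.08 × (1 − 0.68) = 0.0025805
  production run 6: 0.11 × 0.24 × 0.85 × (1 − 0.87) = 0.0029172
Normalizing constant Z = 0.0038984 + 0.083983 + 0.0025805 + 0.0029172 = 0.093379.
P(production run 3 | evidence) = 0.0038984 / 0.093379 ≈ 0.042
P(production run 4 | evidence) = 0.083983 / 0.093379 ≈ 0.899
P(production run 5 | evidence) = 0.0025805 / 0.093379 ≈ 0.028
P(production run 6 | evidence) = 0.0029172 / 0.093379 ≈ 0.031

0.042, 0.899, 0.028, 0.031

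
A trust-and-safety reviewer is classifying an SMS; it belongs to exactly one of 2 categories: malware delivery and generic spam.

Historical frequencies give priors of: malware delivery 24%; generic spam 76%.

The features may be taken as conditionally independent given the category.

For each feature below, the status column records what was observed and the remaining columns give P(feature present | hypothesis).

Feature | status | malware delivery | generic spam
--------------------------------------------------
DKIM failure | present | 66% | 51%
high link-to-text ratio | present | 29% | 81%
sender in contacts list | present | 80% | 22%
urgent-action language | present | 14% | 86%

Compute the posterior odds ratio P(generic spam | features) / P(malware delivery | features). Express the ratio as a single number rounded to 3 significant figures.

Unnormalized posterior weight (prior times the feature likelihoods) for each of the two hypotheses:
  generic spam: 0.76 × 0.51 × 0.81 × 0.22 × 0.86 = 0.0594
  malware delivery: 0.24 × 0.66 × 0.29 × 0.80 × 0.14 = 0.0051448
Posterior odds = 0.0594 / 0.0051448 ≈ 11.5.

11.5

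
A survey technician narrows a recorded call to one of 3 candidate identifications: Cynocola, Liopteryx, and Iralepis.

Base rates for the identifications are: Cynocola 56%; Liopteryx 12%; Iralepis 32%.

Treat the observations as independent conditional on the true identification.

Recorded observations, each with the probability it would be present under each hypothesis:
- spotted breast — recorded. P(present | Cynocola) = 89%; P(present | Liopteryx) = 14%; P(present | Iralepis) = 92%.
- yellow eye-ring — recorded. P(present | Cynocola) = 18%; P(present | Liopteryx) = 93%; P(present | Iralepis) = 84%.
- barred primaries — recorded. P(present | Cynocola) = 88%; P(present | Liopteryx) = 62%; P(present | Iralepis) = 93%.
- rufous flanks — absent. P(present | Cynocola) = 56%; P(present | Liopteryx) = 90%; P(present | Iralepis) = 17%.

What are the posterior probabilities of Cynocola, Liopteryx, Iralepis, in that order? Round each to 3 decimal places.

Multiply each prior by the joint likelihood of the evidence pattern (using 1 − P(present | H) for each absent observation):
  Cynocola: 0.56 × 0.89 × 0.18 × 0.88 × (1 − 0.56) = 0.034736
  Liopteryx: 0.12 × 0.14 × 0.93 × 0.62 × (1 − 0.90) = 0.00096869
  Iralepis: 0.32 × 0.92 × 0.84 × 0.93 × (1 − 0.17) = 0.19089
Normalizing constant Z = 0.034736 + 0.00096869 + 0.19089 = 0.22659.
P(Cynocola | evidence) = 0.034736 / 0.22659 ≈ 0.153
P(Liopteryx | evidence) = 0.00096869 / 0.22659 ≈ 0.004
P(Iralepis | evidence) = 0.19089 / 0.22659 ≈ 0.842

0.153, 0.004, 0.842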